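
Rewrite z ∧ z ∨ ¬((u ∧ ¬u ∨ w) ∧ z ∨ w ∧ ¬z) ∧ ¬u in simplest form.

z ∧ z ∨ ¬((u ∧ ¬u ∨ w) ∧ z ∨ w ∧ ¬z) ∧ ¬u
= z ∨ ¬((u ∧ ¬u ∨ w) ∧ z ∨ w ∧ ¬z) ∧ ¬u   [idempotence]
= z ∨ ¬(w ∧ z ∨ w ∧ ¬z) ∧ ¬u   [complement / identity]
= z ∨ ¬w ∧ ¬u   [distribution]

z ∨ ¬w ∧ ¬u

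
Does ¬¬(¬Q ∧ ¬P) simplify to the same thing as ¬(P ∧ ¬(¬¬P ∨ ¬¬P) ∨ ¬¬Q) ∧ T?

No

E1: ¬¬(¬Q ∧ ¬P)
    = ¬Q ∧ ¬P   (double negation)
E2: ¬(P ∧ ¬(¬¬P ∨ ¬¬P) ∨ ¬¬Q) ∧ T
    = ¬(P ∧ ¬P ∧ ¬P ∨ ¬¬Q) ∧ T   (De Morgan)
    = ¬(P ∧ ¬P ∨ ¬¬Q) ∧ T   (idempotence)
    = ¬¬¬Q ∧ T   (complement / identity)
    = ¬Q ∧ T   (double negation)
These differ: at P=0, Q=0, T=0, E1 = 1 but E2 = 0.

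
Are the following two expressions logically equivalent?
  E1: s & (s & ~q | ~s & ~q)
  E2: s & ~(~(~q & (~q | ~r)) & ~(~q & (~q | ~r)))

E1: s & (s & ~q | ~s & ~q)
    = s & ~q   (distribution)
E2: s & ~(~(~q & (~q | ~r)) & ~(~q & (~q | ~r)))
    = s & ~~(~q & (~q | ~r))   (idempotence)
    = s & ~~~q   (absorption)
    = s & ~q   (double negation)
Both reduce to s & ~q, so they are equivalent.

Yes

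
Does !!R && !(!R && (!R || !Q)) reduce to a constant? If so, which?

no

!!R && !(!R && (!R || !Q))
= !!R && !!R   — absorption
= !!R   — idempotence
= R   — double negation
This depends on R, so it is not a constant.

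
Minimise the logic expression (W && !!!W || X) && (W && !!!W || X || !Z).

(W && !!!W || X) && (W && !!!W || X || !Z)
= W && !!!W || X   [absorption]
= W && !W || X   [double negation]
= X   [complement / identity]

X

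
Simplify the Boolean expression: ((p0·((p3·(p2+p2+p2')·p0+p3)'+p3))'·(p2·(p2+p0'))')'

((p0·((p3·(p2+p2+p2')·p0+p3)'+p3))'·(p2·(p2+p0'))')'
= ((p0·((p3·(p2+p2')·p0+p3)'+p3))'·(p2·(p2+p0'))')'   [idempotence]
= ((p0·((p3·p0+p3)'+p3))'·(p2·(p2+p0'))')'   [complement / identity]
= p0·((p3·p0+p3)'+p3)+p2·(p2+p0')   [De Morgan]
= p0·(p3'+p3)+p2·(p2+p0')   [absorption]
= p0·(p3'+p3)+p2   [absorption]
= p0+p2   [complement / identity]

p0+p2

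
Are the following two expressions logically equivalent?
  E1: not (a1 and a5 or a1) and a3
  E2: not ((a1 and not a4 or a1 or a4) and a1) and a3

Yes

E1: not (a1 and a5 or a1) and a3
    = not a1 and a3   (absorption)
E2: not ((a1 and not a4 or a1 or a4) and a1) and a3
    = not ((a1 or a4) and a1) and a3   (absorption)
    = not a1 and a3   (absorption)
Both reduce to not a1 and a3, so they are equivalent.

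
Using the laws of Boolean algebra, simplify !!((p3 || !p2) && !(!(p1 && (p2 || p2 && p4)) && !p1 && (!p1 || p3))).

!!((p3 || !p2) && !(!(p1 && (p2 || p2 && p4)) && !p1 && (!p1 || p3)))
= (p3 || !p2) && !(!(p1 && (p2 || p2 && p4)) && !p1 && (!p1 || p3))   — double negation
= (p3 || !p2) && !(!(p1 && (p2 || p2 && p4)) && !p1)   — absorption
= (p3 || !p2) && !(!(p1 && p2) && !p1)   — absorption
= (p3 || !p2) && (p1 && p2 || p1)   — De Morgan
= (p3 || !p2) && p1   — absorption

(p3 || !p2) && p1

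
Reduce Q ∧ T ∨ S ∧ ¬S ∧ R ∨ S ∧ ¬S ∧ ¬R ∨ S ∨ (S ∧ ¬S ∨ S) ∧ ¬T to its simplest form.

Q ∧ T ∨ S

Q ∧ T ∨ S ∧ ¬S ∧ R ∨ S ∧ ¬S ∧ ¬R ∨ S ∨ (S ∧ ¬S ∨ S) ∧ ¬T
= Q ∧ T ∨ S ∧ ¬S ∨ S ∨ (S ∧ ¬S ∨ S) ∧ ¬T   (distribution)
= Q ∧ T ∨ S ∧ ¬S ∨ S   (absorption)
= Q ∧ T ∨ S   (complement / identity)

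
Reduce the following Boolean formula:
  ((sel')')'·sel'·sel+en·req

en·req

((sel')')'·sel'·sel+en·req
= sel'·sel'·sel+en·req
= sel'·sel+en·req
= en·req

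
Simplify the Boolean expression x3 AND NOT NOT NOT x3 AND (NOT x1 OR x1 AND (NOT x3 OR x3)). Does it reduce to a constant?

x3 AND NOT NOT NOT x3 AND (NOT x1 OR x1 AND (NOT x3 OR x3))
= x3 AND NOT NOT NOT x3 AND (NOT x1 OR x1)   (complement / identity)
= x3 AND NOT x3 AND (NOT x1 OR x1)   (double negation)
= x3 AND NOT x3   (complement / identity)
= FALSE   (complement)

FALSE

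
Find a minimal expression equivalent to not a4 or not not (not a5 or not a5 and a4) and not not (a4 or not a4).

not a4 or not not (not a5 or not a5 and a4) and not not (a4 or not a4)
= not a4 or not not (not a5 or not a5 and a4) and (a4 or not a4)
= not a4 or not not not a5 and (a4 or not a4)
= not a4 or not a5 and (a4 or not a4)
= not a4 or not a5

not a4 or not a5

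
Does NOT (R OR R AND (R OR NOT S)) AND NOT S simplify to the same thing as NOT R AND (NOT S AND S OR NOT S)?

Yes

E1: NOT (R OR R AND (R OR NOT S)) AND NOT S
    = NOT (R OR R) AND NOT S   (absorption)
    = NOT R AND NOT S   (idempotence)
E2: NOT R AND (NOT S AND S OR NOT S)
    = NOT R AND NOT S   (complement / identity)
Both reduce to NOT R AND NOT S, so they are equivalent.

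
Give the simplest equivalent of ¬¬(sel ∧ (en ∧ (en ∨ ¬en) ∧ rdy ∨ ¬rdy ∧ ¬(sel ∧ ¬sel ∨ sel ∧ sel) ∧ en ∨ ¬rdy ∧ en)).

¬¬(sel ∧ (en ∧ (en ∨ ¬en) ∧ rdy ∨ ¬rdy ∧ ¬(sel ∧ ¬sel ∨ sel ∧ sel) ∧ en ∨ ¬rdy ∧ en))
= ¬¬(sel ∧ (en ∧ (en ∨ ¬en) ∧ rdy ∨ ¬rdy ∧ ¬sel ∧ en ∨ ¬rdy ∧ en))   [distribution]
= ¬¬(sel ∧ (en ∧ rdy ∨ ¬rdy ∧ ¬sel ∧ en ∨ ¬rdy ∧ en))   [complement / identity]
= ¬¬(sel ∧ (en ∧ rdy ∨ en ∧ (¬rdy ∧ ¬sel ∨ ¬rdy)))   [distribution]
= ¬¬(sel ∧ (en ∧ rdy ∨ en ∧ ¬rdy))   [absorption]
= sel ∧ (en ∧ rdy ∨ en ∧ ¬rdy)   [double negation]
= sel ∧ en   [distribution]

sel ∧ en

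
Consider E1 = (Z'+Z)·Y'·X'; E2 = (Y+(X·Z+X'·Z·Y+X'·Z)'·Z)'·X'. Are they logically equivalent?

E1: (Z'+Z)·Y'·X'
    = Y'·X'   — complement / identity
E2: (Y+(X·Z+X'·Z·Y+X'·Z)'·Z)'·X'
    = (Y+(X·Z+X'·Z)'·Z)'·X'   — absorption
    = (Y+Z'·Z)'·X'   — distribution
    = Y'·X'   — complement / identity
Both reduce to Y'·X', so they are equivalent.

Yes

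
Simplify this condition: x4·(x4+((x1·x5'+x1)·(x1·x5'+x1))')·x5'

x4·x5'

x4·(x4+((x1·x5'+x1)·(x1·x5'+x1))')·x5'
= x4·(x4+(x1·x5'+x1)')·x5'   [idempotence]
= x4·(x4+x1')·x5'   [absorption]
= x4·x5'   [absorption]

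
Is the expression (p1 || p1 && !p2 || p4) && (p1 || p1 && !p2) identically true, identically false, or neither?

neither

(p1 || p1 && !p2 || p4) && (p1 || p1 && !p2)
= p1 || p1 && !p2
= p1
This depends on p1, so it is not a constant.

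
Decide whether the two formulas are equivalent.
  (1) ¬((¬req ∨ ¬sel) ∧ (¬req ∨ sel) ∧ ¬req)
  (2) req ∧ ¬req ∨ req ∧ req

E1: ¬((¬req ∨ ¬sel) ∧ (¬req ∨ sel) ∧ ¬req)
    = ¬((¬req ∨ ¬sel) ∧ ¬req)   [absorption]
    = ¬¬req   [absorption]
    = req   [double negation]
E2: req ∧ ¬req ∨ req ∧ req
    = req   [distribution]
Both reduce to req, so they are equivalent.

Yes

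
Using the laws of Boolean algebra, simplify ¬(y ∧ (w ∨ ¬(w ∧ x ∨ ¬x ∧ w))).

¬y

¬(y ∧ (w ∨ ¬(w ∧ x ∨ ¬x ∧ w)))
= ¬(y ∧ (w ∨ ¬w))   — distribution
= ¬y   — complement / identity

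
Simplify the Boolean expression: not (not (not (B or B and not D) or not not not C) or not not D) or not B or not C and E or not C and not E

not B or not C

not (not (not (B or B and not D) or not not not C) or not not D) or not B or not C and E or not C and not E
= not (not (not (B or B and not D) or not not not C) or not not D) or not B or not C   (distribution)
= not (not (not B or not not not C) or not not D) or not B or not C   (absorption)
= not (not (not B or not C) or not not D) or not B or not C   (double negation)
= (not B or not C) and not D or not B or not C   (De Morgan)
= not B or not C   (absorption)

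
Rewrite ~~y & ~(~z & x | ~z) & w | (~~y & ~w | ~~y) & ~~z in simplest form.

~~y & ~(~z & x | ~z) & w | (~~y & ~w | ~~y) & ~~z
= ~~y & ~(~z & x | ~z) & w | ~~y & ~~z
= ~~y & ~~z & w | ~~y & ~~z
= ~~y & ~~z
= ~~y & z
= y & z

y & z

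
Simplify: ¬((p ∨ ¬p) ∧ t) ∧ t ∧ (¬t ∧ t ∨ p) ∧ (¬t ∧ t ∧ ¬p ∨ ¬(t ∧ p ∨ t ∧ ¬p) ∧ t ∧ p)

False

¬((p ∨ ¬p) ∧ t) ∧ t ∧ (¬t ∧ t ∨ p) ∧ (¬t ∧ t ∧ ¬p ∨ ¬(t ∧ p ∨ t ∧ ¬p) ∧ t ∧ p)
= ¬t ∧ t ∧ (¬t ∧ t ∨ p) ∧ (¬t ∧ t ∧ ¬p ∨ ¬(t ∧ p ∨ t ∧ ¬p) ∧ t ∧ p)
= ¬t ∧ t ∧ (¬t ∧ t ∨ p) ∧ (¬t ∧ t ∧ ¬p ∨ ¬t ∧ t ∧ p)
= ¬t ∧ t ∧ (¬t ∧ t ∨ p) ∧ ¬t ∧ t
= ¬t ∧ t ∧ ¬t ∧ t
= ¬t ∧ t
= False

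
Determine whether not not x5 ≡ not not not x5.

E1: not not x5
    = x5
E2: not not not x5
    = not x5
These differ: at x5=0, E1 = 0 but E2 = 1.

No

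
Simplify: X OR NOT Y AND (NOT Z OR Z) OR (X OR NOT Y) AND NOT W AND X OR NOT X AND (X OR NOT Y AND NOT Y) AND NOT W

X OR NOT Y AND (NOT Z OR Z) OR (X OR NOT Y) AND NOT W AND X OR NOT X AND (X OR NOT Y AND NOT Y) AND NOT W
= X OR NOT Y AND (NOT Z OR Z) OR (X OR NOT Y) AND NOT W AND X OR NOT X AND (X OR NOT Y) AND NOT W   (idempotence)
= X OR NOT Y AND (NOT Z OR Z) OR (X OR NOT Y) AND NOT W   (distribution)
= X OR NOT Y OR (X OR NOT Y) AND NOT W   (complement / identity)
= X OR NOT Y   (absorption)

X OR NOT Y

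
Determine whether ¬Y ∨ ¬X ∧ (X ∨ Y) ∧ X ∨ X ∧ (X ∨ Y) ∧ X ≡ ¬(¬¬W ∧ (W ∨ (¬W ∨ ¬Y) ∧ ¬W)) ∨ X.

E1: ¬Y ∨ ¬X ∧ (X ∨ Y) ∧ X ∨ X ∧ (X ∨ Y) ∧ X
    = ¬Y ∨ (X ∨ Y) ∧ X   (distribution)
    = ¬Y ∨ X   (absorption)
E2: ¬(¬¬W ∧ (W ∨ (¬W ∨ ¬Y) ∧ ¬W)) ∨ X
    = ¬(¬¬W ∧ (W ∨ ¬W)) ∨ X   (absorption)
    = ¬¬¬W ∨ X   (complement / identity)
    = ¬W ∨ X   (double negation)
These differ: at W=1, X=0, Y=0, E1 = 1 but E2 = 0.

No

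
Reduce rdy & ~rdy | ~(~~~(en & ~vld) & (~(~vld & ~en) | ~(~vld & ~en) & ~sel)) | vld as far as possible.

rdy & ~rdy | ~(~~~(en & ~vld) & (~(~vld & ~en) | ~(~vld & ~en) & ~sel)) | vld
= ~(~~~(en & ~vld) & (~(~vld & ~en) | ~(~vld & ~en) & ~sel)) | vld   — complement / identity
= ~(~~~(en & ~vld) & ~(~vld & ~en)) | vld   — absorption
= ~(~(en & ~vld) & ~(~vld & ~en)) | vld   — double negation
= en & ~vld | ~vld & ~en | vld   — De Morgan
= ~vld | vld   — distribution
= 1   — complement

1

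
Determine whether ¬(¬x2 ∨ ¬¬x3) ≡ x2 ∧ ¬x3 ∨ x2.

No

E1: ¬(¬x2 ∨ ¬¬x3)
    = x2 ∧ ¬x3   (De Morgan)
E2: x2 ∧ ¬x3 ∨ x2
    = x2   (absorption)
These differ: at x2=1, x3=1, E1 = 0 but E2 = 1.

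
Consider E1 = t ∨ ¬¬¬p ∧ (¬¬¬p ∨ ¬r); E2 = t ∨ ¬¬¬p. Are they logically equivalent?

Yes

E1: t ∨ ¬¬¬p ∧ (¬¬¬p ∨ ¬r)
    = t ∨ ¬¬¬p
    = t ∨ ¬p
E2: t ∨ ¬¬¬p
    = t ∨ ¬p
Both reduce to t ∨ ¬p, so they are equivalent.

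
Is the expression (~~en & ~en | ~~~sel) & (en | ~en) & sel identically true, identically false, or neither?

(~~en & ~en | ~~~sel) & (en | ~en) & sel
= (~~en & ~en | ~~~sel) & sel
= (en & ~en | ~~~sel) & sel
= (en & ~en | ~sel) & sel
= ~sel & sel
= 0

identically false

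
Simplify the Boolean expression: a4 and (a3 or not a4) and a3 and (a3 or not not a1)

a4 and (a3 or not a4) and a3 and (a3 or not not a1)
= a4 and (a3 or not a4) and a3 and (a3 or a1)   — double negation
= a4 and a3 and (a3 or a1)   — absorption
= a4 and a3   — absorption

a4 and a3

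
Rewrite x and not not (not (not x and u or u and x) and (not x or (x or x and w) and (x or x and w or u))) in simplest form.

x and not not (not (not x and u or u and x) and (not x or (x or x and w) and (x or x and w or u)))
= x and not (not x and u or u and x) and (not x or (x or x and w) and (x or x and w or u))   (double negation)
= x and not (not x and u or u and x) and (not x or x or x and w)   (absorption)
= x and not (not x and u or u and x) and (not x or x)   (absorption)
= x and not u and (not x or x)   (distribution)
= x and not u   (complement / identity)

x and not u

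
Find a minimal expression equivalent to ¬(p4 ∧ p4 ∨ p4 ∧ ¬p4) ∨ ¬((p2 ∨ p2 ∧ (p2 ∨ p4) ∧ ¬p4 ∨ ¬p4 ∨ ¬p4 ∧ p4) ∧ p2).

¬p4 ∨ ¬p2

¬(p4 ∧ p4 ∨ p4 ∧ ¬p4) ∨ ¬((p2 ∨ p2 ∧ (p2 ∨ p4) ∧ ¬p4 ∨ ¬p4 ∨ ¬p4 ∧ p4) ∧ p2)
= ¬(p4 ∧ p4 ∨ p4 ∧ ¬p4) ∨ ¬((p2 ∨ p2 ∧ (p2 ∨ p4) ∧ ¬p4 ∨ ¬p4) ∧ p2)   — complement / identity
= ¬(p4 ∧ p4 ∨ p4 ∧ ¬p4) ∨ ¬((p2 ∨ p2 ∧ ¬p4 ∨ ¬p4) ∧ p2)   — absorption
= ¬(p4 ∧ p4 ∨ p4 ∧ ¬p4) ∨ ¬((p2 ∨ ¬p4) ∧ p2)   — absorption
= ¬(p4 ∧ p4 ∨ p4 ∧ ¬p4) ∨ ¬p2   — absorption
= ¬p4 ∨ ¬p2   — distribution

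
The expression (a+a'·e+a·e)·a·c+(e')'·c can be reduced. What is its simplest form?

(a+e)·c

(a+a'·e+a·e)·a·c+(e')'·c
= ((a+a'·e+a·e)·a+(e')')·c   (distribution)
= ((a+e)·a+(e')')·c   (distribution)
= (a+(e')')·c   (absorption)
= (a+e)·c   (double negation)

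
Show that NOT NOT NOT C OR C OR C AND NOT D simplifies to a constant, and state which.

TRUE

NOT NOT NOT C OR C OR C AND NOT D
= NOT C OR C OR C AND NOT D   — double negation
= NOT C OR C   — absorption
= TRUE   — complement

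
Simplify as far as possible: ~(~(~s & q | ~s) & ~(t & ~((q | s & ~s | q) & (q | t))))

~(~(~s & q | ~s) & ~(t & ~((q | s & ~s | q) & (q | t))))
= ~s & q | ~s | t & ~((q | s & ~s | q) & (q | t))   — De Morgan
= ~s & q | ~s | t & ~((q | q) & (q | t))   — complement / identity
= ~s & q | ~s | t & ~(q | q & t)   — distribution
= ~s | t & ~(q | q & t)   — absorption
= ~s | t & ~q   — absorption

~s | t & ~q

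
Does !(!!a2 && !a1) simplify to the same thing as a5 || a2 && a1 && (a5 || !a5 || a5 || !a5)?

E1: !(!!a2 && !a1)
    = !a2 || a1   (De Morgan)
E2: a5 || a2 && a1 && (a5 || !a5 || a5 || !a5)
    = a5 || a2 && a1 && (a5 || !a5)   (idempotence)
    = a5 || a2 && a1   (complement / identity)
These differ: at a1=0, a2=0, a5=0, E1 = 1 but E2 = 0.

No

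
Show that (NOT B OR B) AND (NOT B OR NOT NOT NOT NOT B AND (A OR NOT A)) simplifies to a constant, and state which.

TRUE

(NOT B OR B) AND (NOT B OR NOT NOT NOT NOT B AND (A OR NOT A))
= (NOT B OR B) AND (NOT B OR NOT NOT NOT NOT B)   — complement / identity
= (NOT B OR B) AND (NOT B OR NOT NOT B)   — double negation
= (NOT B OR B) AND (NOT B OR B)   — double negation
= NOT B OR B   — complement / identity
= TRUE   — complement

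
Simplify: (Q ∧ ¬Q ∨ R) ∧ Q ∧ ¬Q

(Q ∧ ¬Q ∨ R) ∧ Q ∧ ¬Q
= Q ∧ ¬Q
= False

False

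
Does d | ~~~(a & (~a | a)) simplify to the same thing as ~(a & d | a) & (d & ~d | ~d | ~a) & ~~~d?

E1: d | ~~~(a & (~a | a))
    = d | ~(a & (~a | a))
    = d | ~a
E2: ~(a & d | a) & (d & ~d | ~d | ~a) & ~~~d
    = ~(a & d | a) & (~d | ~a) & ~~~d
    = ~(a & d | a) & (~d | ~a) & ~d
    = ~(a & d | a) & ~d
    = ~a & ~d
These differ: at a=0, d=1, E1 = 1 but E2 = 0.

No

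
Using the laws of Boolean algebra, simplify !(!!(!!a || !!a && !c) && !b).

!(!!(!!a || !!a && !c) && !b)
= !((!!a || !!a && !c) && !b)   [double negation]
= !(!!a && !b)   [absorption]
= !a || b   [De Morgan]

!a || b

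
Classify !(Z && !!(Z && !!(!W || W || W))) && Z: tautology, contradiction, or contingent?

contradiction

!(Z && !!(Z && !!(!W || W || W))) && Z
= !(Z && !!(Z && (!W || W || W))) && Z
= !(Z && !!(Z && (!W || W))) && Z
= !(Z && Z && (!W || W)) && Z
= !(Z && Z) && Z
= !Z && Z
= false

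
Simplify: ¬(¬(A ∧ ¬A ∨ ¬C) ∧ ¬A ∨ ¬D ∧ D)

¬(¬(A ∧ ¬A ∨ ¬C) ∧ ¬A ∨ ¬D ∧ D)
= ¬(¬(A ∧ ¬A ∨ ¬C) ∧ ¬A)   — complement / identity
= A ∧ ¬A ∨ ¬C ∨ A   — De Morgan
= ¬C ∨ A   — complement / identity

¬C ∨ A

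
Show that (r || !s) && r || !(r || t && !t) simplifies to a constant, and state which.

true

(r || !s) && r || !(r || t && !t)
= r || !(r || t && !t)   (absorption)
= r || !r   (complement / identity)
= true   (complement)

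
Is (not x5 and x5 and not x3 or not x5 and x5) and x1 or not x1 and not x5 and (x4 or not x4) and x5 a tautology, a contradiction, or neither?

contradiction

(not x5 and x5 and not x3 or not x5 and x5) and x1 or not x1 and not x5 and (x4 or not x4) and x5
= (not x5 and x5 and not x3 or not x5 and x5) and x1 or not x1 and not x5 and x5   [complement / identity]
= not x5 and x5 and x1 or not x1 and not x5 and x5   [absorption]
= not x5 and x5   [distribution]
= False   [complement]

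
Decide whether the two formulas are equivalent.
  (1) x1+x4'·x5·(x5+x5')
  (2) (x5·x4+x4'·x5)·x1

E1: x1+x4'·x5·(x5+x5')
    = x1+x4'·x5   [complement / identity]
E2: (x5·x4+x4'·x5)·x1
    = x5·x1   [distribution]
These differ: at x1=1, x4=0, x5=0, E1 = 1 but E2 = 0.

No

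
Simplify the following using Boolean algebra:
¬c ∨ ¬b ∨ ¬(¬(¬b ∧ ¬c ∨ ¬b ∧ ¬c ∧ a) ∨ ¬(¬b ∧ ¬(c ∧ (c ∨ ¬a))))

¬c ∨ ¬b

¬c ∨ ¬b ∨ ¬(¬(¬b ∧ ¬c ∨ ¬b ∧ ¬c ∧ a) ∨ ¬(¬b ∧ ¬(c ∧ (c ∨ ¬a))))
= ¬c ∨ ¬b ∨ ¬(¬(¬b ∧ ¬c) ∨ ¬(¬b ∧ ¬(c ∧ (c ∨ ¬a))))   — absorption
= ¬c ∨ ¬b ∨ ¬(¬(¬b ∧ ¬c) ∨ ¬(¬b ∧ ¬c))   — absorption
= ¬c ∨ ¬b ∨ ¬¬(¬b ∧ ¬c)   — idempotence
= ¬c ∨ ¬b ∨ ¬b ∧ ¬c   — double negation
= ¬c ∨ ¬b   — absorption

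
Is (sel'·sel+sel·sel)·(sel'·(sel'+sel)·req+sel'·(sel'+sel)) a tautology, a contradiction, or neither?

(sel'·sel+sel·sel)·(sel'·(sel'+sel)·req+sel'·(sel'+sel))
= (sel'·sel+sel·sel)·sel'·(sel'+sel)
= sel·sel'·(sel'+sel)
= sel·sel'
= 0

contradiction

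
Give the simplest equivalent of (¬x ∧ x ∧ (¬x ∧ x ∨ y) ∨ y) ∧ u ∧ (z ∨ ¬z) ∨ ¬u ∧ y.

y

(¬x ∧ x ∧ (¬x ∧ x ∨ y) ∨ y) ∧ u ∧ (z ∨ ¬z) ∨ ¬u ∧ y
= (¬x ∧ x ∨ y) ∧ u ∧ (z ∨ ¬z) ∨ ¬u ∧ y   [absorption]
= (¬x ∧ x ∨ y) ∧ u ∨ ¬u ∧ y   [complement / identity]
= y ∧ u ∨ ¬u ∧ y   [complement / identity]
= y   [distribution]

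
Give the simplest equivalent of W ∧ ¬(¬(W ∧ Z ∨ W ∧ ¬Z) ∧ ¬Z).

W ∧ ¬(¬(W ∧ Z ∨ W ∧ ¬Z) ∧ ¬Z)
= W ∧ ¬(¬W ∧ ¬Z)
= W ∧ (W ∨ Z)
= W

W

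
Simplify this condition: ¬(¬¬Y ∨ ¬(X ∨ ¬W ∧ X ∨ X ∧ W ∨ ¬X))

¬(¬¬Y ∨ ¬(X ∨ ¬W ∧ X ∨ X ∧ W ∨ ¬X))
= ¬(¬¬Y ∨ ¬(X ∨ X ∨ ¬X))   (distribution)
= ¬Y ∧ (X ∨ X ∨ ¬X)   (De Morgan)
= ¬Y ∧ (X ∨ ¬X)   (idempotence)
= ¬Y   (complement / identity)

¬Y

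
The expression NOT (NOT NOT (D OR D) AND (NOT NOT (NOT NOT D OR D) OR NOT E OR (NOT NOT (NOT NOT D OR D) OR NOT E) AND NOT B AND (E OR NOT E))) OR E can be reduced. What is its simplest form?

NOT D OR E

NOT (NOT NOT (D OR D) AND (NOT NOT (NOT NOT D OR D) OR NOT E OR (NOT NOT (NOT NOT D OR D) OR NOT E) AND NOT B AND (E OR NOT E))) OR E
= NOT (NOT NOT (D OR D) AND (NOT NOT (NOT NOT D OR D) OR NOT E OR (NOT NOT (NOT NOT D OR D) OR NOT E) AND NOT B)) OR E   (complement / identity)
= NOT (NOT NOT (D OR D) AND (NOT NOT (NOT NOT D OR D) OR NOT E)) OR E   (absorption)
= NOT (NOT NOT (D OR D) AND (NOT NOT (D OR D) OR NOT E)) OR E   (double negation)
= NOT NOT NOT (D OR D) OR E   (absorption)
= NOT (D OR D) OR E   (double negation)
= NOT D OR E   (idempotence)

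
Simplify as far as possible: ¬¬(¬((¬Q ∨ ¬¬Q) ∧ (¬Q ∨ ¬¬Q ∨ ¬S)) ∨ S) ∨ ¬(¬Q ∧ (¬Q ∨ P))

¬¬(¬((¬Q ∨ ¬¬Q) ∧ (¬Q ∨ ¬¬Q ∨ ¬S)) ∨ S) ∨ ¬(¬Q ∧ (¬Q ∨ P))
= ¬((¬Q ∨ ¬¬Q) ∧ (¬Q ∨ ¬¬Q ∨ ¬S)) ∨ S ∨ ¬(¬Q ∧ (¬Q ∨ P))   — double negation
= ¬(¬Q ∨ ¬¬Q) ∨ S ∨ ¬(¬Q ∧ (¬Q ∨ P))   — absorption
= Q ∧ ¬Q ∨ S ∨ ¬(¬Q ∧ (¬Q ∨ P))   — De Morgan
= Q ∧ ¬Q ∨ S ∨ ¬¬Q   — absorption
= Q ∧ ¬Q ∨ S ∨ Q   — double negation
= S ∨ Q   — complement / identity

S ∨ Q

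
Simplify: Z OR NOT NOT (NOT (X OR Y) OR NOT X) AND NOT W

Z OR NOT X AND NOT W

Z OR NOT NOT (NOT (X OR Y) OR NOT X) AND NOT W
= Z OR NOT ((X OR Y) AND X) AND NOT W
= Z OR NOT X AND NOT W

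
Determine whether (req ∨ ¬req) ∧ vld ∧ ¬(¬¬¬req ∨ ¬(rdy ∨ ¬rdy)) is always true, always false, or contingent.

(req ∨ ¬req) ∧ vld ∧ ¬(¬¬¬req ∨ ¬(rdy ∨ ¬rdy))
= (req ∨ ¬req) ∧ vld ∧ ¬¬req ∧ (rdy ∨ ¬rdy)
= (req ∨ ¬req) ∧ vld ∧ req ∧ (rdy ∨ ¬rdy)
= vld ∧ req ∧ (rdy ∨ ¬rdy)
= vld ∧ req
This depends on req, vld, so it is not a constant.

contingent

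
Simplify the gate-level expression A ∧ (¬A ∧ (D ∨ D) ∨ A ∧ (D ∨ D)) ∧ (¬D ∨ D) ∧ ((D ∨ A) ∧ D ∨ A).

A ∧ D

A ∧ (¬A ∧ (D ∨ D) ∨ A ∧ (D ∨ D)) ∧ (¬D ∨ D) ∧ ((D ∨ A) ∧ D ∨ A)
= A ∧ (¬A ∧ (D ∨ D) ∨ A ∧ (D ∨ D)) ∧ (¬D ∨ D) ∧ (D ∨ A)   [absorption]
= A ∧ (¬A ∧ (D ∨ D) ∨ A ∧ (D ∨ D)) ∧ (D ∨ A)   [complement / identity]
= A ∧ (D ∨ D) ∧ (D ∨ A)   [distribution]
= A ∧ (D ∨ D ∧ A)   [distribution]
= A ∧ D   [absorption]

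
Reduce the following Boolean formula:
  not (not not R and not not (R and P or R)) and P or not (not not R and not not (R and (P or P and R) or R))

not (not not R and not not (R and P or R)) and P or not (not not R and not not (R and (P or P and R) or R))
= not (not not R and not not (R and P or R)) and P or not (not not R and not not (R and P or R))   (absorption)
= not (not not R and not not (R and P or R))   (absorption)
= not R or not (R and P or R)   (De Morgan)
= not R or not R   (absorption)
= not R   (idempotence)

not R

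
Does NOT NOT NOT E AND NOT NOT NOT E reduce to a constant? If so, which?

no

NOT NOT NOT E AND NOT NOT NOT E
= NOT NOT NOT E
= NOT E
This depends on E, so it is not a constant.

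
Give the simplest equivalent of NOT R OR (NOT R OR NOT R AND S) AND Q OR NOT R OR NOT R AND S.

NOT R OR (NOT R OR NOT R AND S) AND Q OR NOT R OR NOT R AND S
= NOT R OR NOT R OR NOT R AND S   [absorption]
= NOT R OR NOT R   [absorption]
= NOT R   [idempotence]

NOT R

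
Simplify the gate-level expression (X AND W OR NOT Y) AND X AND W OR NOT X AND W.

(X AND W OR NOT Y) AND X AND W OR NOT X AND W
= X AND W OR NOT X AND W   [absorption]
= W   [distribution]

W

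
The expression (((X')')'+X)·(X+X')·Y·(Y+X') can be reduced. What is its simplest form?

Y

(((X')')'+X)·(X+X')·Y·(Y+X')
= (X'+X)·(X+X')·Y·(Y+X')   [double negation]
= (X'+X)·Y·(Y+X')   [complement / identity]
= (X'+X)·Y   [absorption]
= Y   [complement / identity]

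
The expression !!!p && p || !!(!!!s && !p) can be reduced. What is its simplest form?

!s && !p

!!!p && p || !!(!!!s && !p)
= !p && p || !!(!!!s && !p)   [double negation]
= !p && p || !!!s && !p   [double negation]
= !!!s && !p   [complement / identity]
= !s && !p   [double negation]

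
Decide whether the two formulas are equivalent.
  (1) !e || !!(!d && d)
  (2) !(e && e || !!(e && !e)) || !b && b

E1: !e || !!(!d && d)
    = !e || !d && d   — double negation
    = !e   — complement / identity
E2: !(e && e || !!(e && !e)) || !b && b
    = !(e && e || e && !e) || !b && b   — double negation
    = !e || !b && b   — distribution
    = !e   — complement / identity
Both reduce to !e, so they are equivalent.

Yes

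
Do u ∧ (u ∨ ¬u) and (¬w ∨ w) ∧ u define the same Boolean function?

Yes

E1: u ∧ (u ∨ ¬u)
    = u   — complement / identity
E2: (¬w ∨ w) ∧ u
    = u   — complement / identity
Both reduce to u, so they are equivalent.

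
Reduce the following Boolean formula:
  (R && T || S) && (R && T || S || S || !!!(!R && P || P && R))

R && T || S

(R && T || S) && (R && T || S || S || !!!(!R && P || P && R))
= (R && T || S) && (R && T || S || S || !!!P)
= (R && T || S) && (R && T || S || S || !P)
= (R && T || S) && (R && T || S || !P)
= R && T || S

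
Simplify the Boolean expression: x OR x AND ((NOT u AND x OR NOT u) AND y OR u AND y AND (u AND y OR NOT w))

x OR x AND ((NOT u AND x OR NOT u) AND y OR u AND y AND (u AND y OR NOT w))
= x OR x AND (NOT u AND y OR u AND y AND (u AND y OR NOT w))   (absorption)
= x OR x AND (NOT u AND y OR u AND y)   (absorption)
= x OR x AND y   (distribution)
= x   (absorption)

x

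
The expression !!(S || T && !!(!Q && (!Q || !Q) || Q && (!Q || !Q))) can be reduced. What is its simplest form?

!!(S || T && !!(!Q && (!Q || !Q) || Q && (!Q || !Q)))
= !!(S || T && !!(!Q || !Q))
= !!(S || T && !(Q && Q))
= S || T && !(Q && Q)
= S || T && !Q

S || T && !Q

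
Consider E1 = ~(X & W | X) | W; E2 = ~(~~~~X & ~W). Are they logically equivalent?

E1: ~(X & W | X) | W
    = ~X | W   (absorption)
E2: ~(~~~~X & ~W)
    = ~(~~X & ~W)   (double negation)
    = ~X | W   (De Morgan)
Both reduce to ~X | W, so they are equivalent.

Yes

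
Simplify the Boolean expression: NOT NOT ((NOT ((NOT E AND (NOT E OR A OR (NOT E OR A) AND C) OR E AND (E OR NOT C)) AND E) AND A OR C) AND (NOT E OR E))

NOT NOT ((NOT ((NOT E AND (NOT E OR A OR (NOT E OR A) AND C) OR E AND (E OR NOT C)) AND E) AND A OR C) AND (NOT E OR E))
= NOT NOT ((NOT ((NOT E AND (NOT E OR A) OR E AND (E OR NOT C)) AND E) AND A OR C) AND (NOT E OR E))
= NOT NOT (NOT ((NOT E AND (NOT E OR A) OR E AND (E OR NOT C)) AND E) AND A OR C)
= NOT ((NOT E AND (NOT E OR A) OR E AND (E OR NOT C)) AND E) AND A OR C
= NOT ((NOT E AND (NOT E OR A) OR E) AND E) AND A OR C
= NOT ((NOT E OR E) AND E) AND A OR C
= NOT E AND A OR C

NOT E AND A OR C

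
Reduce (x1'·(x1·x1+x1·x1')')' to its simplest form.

x1

(x1'·(x1·x1+x1·x1')')'
= (x1'·x1')'   [distribution]
= (x1')'   [idempotence]
= x1   [double negation]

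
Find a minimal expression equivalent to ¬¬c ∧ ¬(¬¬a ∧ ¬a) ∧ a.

c ∧ a

¬¬c ∧ ¬(¬¬a ∧ ¬a) ∧ a
= ¬¬c ∧ (¬a ∨ a) ∧ a   — De Morgan
= c ∧ (¬a ∨ a) ∧ a   — double negation
= c ∧ a   — complement / identity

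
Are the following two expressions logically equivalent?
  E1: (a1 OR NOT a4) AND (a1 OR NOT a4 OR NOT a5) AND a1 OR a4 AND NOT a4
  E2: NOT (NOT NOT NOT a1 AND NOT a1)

Yes

E1: (a1 OR NOT a4) AND (a1 OR NOT a4 OR NOT a5) AND a1 OR a4 AND NOT a4
    = (a1 OR NOT a4) AND a1 OR a4 AND NOT a4   — absorption
    = (a1 OR NOT a4) AND a1   — complement / identity
    = a1   — absorption
E2: NOT (NOT NOT NOT a1 AND NOT a1)
    = NOT (NOT a1 AND NOT a1)   — double negation
    = a1 OR a1   — De Morgan
    = a1   — idempotence
Both reduce to a1, so they are equivalent.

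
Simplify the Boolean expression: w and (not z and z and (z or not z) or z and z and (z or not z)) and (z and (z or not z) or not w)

w and (not z and z and (z or not z) or z and z and (z or not z)) and (z and (z or not z) or not w)
= w and z and (z or not z) and (z and (z or not z) or not w)   (distribution)
= w and z and (z or not z)   (absorption)
= w and z   (complement / identity)

w and z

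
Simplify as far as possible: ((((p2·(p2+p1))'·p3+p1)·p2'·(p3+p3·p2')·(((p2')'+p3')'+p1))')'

p2'·p3

((((p2·(p2+p1))'·p3+p1)·p2'·(p3+p3·p2')·(((p2')'+p3')'+p1))')'
= (((p2'·p3+p1)·p2'·(p3+p3·p2')·(((p2')'+p3')'+p1))')'   [absorption]
= (((p2'·p3+p1)·p2'·(p3+p3·p2')·(p2'·p3+p1))')'   [De Morgan]
= (p2'·p3+p1)·p2'·(p3+p3·p2')·(p2'·p3+p1)   [double negation]
= (p2'·p3+p1)·p2'·p3·(p2'·p3+p1)   [absorption]
= (p2'·p3+p1)·p2'·p3   [absorption]
= p2'·p3   [absorption]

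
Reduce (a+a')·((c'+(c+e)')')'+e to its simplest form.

(a+a')·((c'+(c+e)')')'+e
= ((c'+(c+e)')')'+e
= (c·(c+e))'+e
= c'+e

c'+e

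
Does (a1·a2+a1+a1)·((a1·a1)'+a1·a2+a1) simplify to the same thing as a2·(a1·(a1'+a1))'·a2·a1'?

E1: (a1·a2+a1+a1)·((a1·a1)'+a1·a2+a1)
    = a1·a2+a1+a1·(a1·a1)'   — distribution
    = a1·a2+a1+a1·a1'   — idempotence
    = a1+a1·a1'   — absorption
    = a1   — complement / identity
E2: a2·(a1·(a1'+a1))'·a2·a1'
    = a2·a1'·a2·a1'   — complement / identity
    = a2·a1'   — idempotence
These differ: at a1=1, a2=1, E1 = 1 but E2 = 0.

No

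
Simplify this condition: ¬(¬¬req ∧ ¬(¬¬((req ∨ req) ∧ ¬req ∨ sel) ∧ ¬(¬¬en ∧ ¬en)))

¬(¬¬req ∧ ¬(¬¬((req ∨ req) ∧ ¬req ∨ sel) ∧ ¬(¬¬en ∧ ¬en)))
= ¬(¬¬req ∧ ¬(¬¬((req ∨ req) ∧ ¬req ∨ sel) ∧ ¬(en ∧ ¬en)))
= ¬(¬¬req ∧ ¬(¬¬(req ∧ ¬req ∨ sel) ∧ ¬(en ∧ ¬en)))
= ¬(¬¬req ∧ (¬(req ∧ ¬req ∨ sel) ∨ en ∧ ¬en))
= ¬(¬¬req ∧ (¬sel ∨ en ∧ ¬en))
= ¬(¬¬req ∧ ¬sel)
= ¬req ∨ sel

¬req ∨ sel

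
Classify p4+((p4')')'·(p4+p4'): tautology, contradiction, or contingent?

tautology

p4+((p4')')'·(p4+p4')
= p4+((p4')')'   — complement / identity
= p4+p4'   — double negation
= 1   — complement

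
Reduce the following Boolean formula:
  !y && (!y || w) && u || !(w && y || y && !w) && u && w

!y && (!y || w) && u || !(w && y || y && !w) && u && w
= !y && u || !(w && y || y && !w) && u && w   (absorption)
= !y && u || !y && u && w   (distribution)
= !y && u   (absorption)

!y && u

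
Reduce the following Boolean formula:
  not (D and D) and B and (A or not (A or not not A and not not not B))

not D and B

not (D and D) and B and (A or not (A or not not A and not not not B))
= not (D and D) and B and (A or not (A or A and not not not B))   (double negation)
= not (D and D) and B and (A or not (A or A and not B))   (double negation)
= not (D and D) and B and (A or not A)   (absorption)
= not (D and D) and B   (complement / identity)
= not D and B   (idempotence)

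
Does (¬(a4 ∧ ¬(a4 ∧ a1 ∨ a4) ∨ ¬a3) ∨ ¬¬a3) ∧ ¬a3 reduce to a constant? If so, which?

(¬(a4 ∧ ¬(a4 ∧ a1 ∨ a4) ∨ ¬a3) ∨ ¬¬a3) ∧ ¬a3
= (¬(a4 ∧ ¬a4 ∨ ¬a3) ∨ ¬¬a3) ∧ ¬a3   [absorption]
= (¬¬a3 ∨ ¬¬a3) ∧ ¬a3   [complement / identity]
= ¬¬a3 ∧ ¬a3   [idempotence]
= a3 ∧ ¬a3   [double negation]
= False   [complement]

yes, False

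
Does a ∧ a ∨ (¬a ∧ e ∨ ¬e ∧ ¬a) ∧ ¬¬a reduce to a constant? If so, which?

no

a ∧ a ∨ (¬a ∧ e ∨ ¬e ∧ ¬a) ∧ ¬¬a
= a ∧ a ∨ ¬a ∧ ¬¬a
= a ∧ a ∨ ¬a ∧ a
= a
This depends on a, so it is not a constant.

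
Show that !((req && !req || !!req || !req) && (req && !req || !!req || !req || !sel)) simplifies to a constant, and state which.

false

!((req && !req || !!req || !req) && (req && !req || !!req || !req || !sel))
= !(req && !req || !!req || !req)   (absorption)
= !(!!req || !req)   (complement / identity)
= !req && req   (De Morgan)
= false   (complement)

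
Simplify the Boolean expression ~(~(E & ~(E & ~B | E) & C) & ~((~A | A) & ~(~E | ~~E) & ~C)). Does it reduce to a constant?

~(~(E & ~(E & ~B | E) & C) & ~((~A | A) & ~(~E | ~~E) & ~C))
= ~(~(E & ~(E & ~B | E) & C) & ~(~(~E | ~~E) & ~C))
= E & ~(E & ~B | E) & C | ~(~E | ~~E) & ~C
= E & ~E & C | ~(~E | ~~E) & ~C
= E & ~E & C | E & ~E & ~C
= E & ~E
= 0

0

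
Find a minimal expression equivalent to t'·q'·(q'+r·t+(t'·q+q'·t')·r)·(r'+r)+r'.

t'·q'+r'

t'·q'·(q'+r·t+(t'·q+q'·t')·r)·(r'+r)+r'
= t'·q'·(q'+r·t+(t'·q+q'·t')·r)+r'
= t'·q'·(q'+r·t+t'·r)+r'
= t'·q'·(q'+r)+r'
= t'·q'+r'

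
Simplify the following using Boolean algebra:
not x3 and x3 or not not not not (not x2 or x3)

not x3 and x3 or not not not not (not x2 or x3)
= not x3 and x3 or not not (not x2 or x3)
= not x3 and x3 or not x2 or x3
= not x2 or x3

not x2 or x3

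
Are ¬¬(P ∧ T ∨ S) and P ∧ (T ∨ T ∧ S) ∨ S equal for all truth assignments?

Yes

E1: ¬¬(P ∧ T ∨ S)
    = P ∧ T ∨ S   [double negation]
E2: P ∧ (T ∨ T ∧ S) ∨ S
    = P ∧ T ∨ S   [absorption]
Both reduce to P ∧ T ∨ S, so they are equivalent.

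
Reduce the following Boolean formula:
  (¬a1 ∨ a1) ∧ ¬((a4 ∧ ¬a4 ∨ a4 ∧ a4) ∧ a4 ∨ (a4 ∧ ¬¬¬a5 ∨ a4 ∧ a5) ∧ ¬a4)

¬a4

(¬a1 ∨ a1) ∧ ¬((a4 ∧ ¬a4 ∨ a4 ∧ a4) ∧ a4 ∨ (a4 ∧ ¬¬¬a5 ∨ a4 ∧ a5) ∧ ¬a4)
= (¬a1 ∨ a1) ∧ ¬((a4 ∧ ¬a4 ∨ a4 ∧ a4) ∧ a4 ∨ (a4 ∧ ¬a5 ∨ a4 ∧ a5) ∧ ¬a4)
= (¬a1 ∨ a1) ∧ ¬((a4 ∧ ¬a4 ∨ a4 ∧ a4) ∧ a4 ∨ a4 ∧ ¬a4)
= (¬a1 ∨ a1) ∧ ¬(a4 ∧ a4 ∨ a4 ∧ ¬a4)
= (¬a1 ∨ a1) ∧ ¬a4
= ¬a4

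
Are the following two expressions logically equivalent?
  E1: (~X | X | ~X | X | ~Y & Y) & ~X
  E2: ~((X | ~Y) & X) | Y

E1: (~X | X | ~X | X | ~Y & Y) & ~X
    = (~X | X | ~X | X) & ~X   — complement / identity
    = (~X | X) & ~X   — idempotence
    = ~X   — complement / identity
E2: ~((X | ~Y) & X) | Y
    = ~X | Y   — absorption
These differ: at X=1, Y=1, E1 = 0 but E2 = 1.

No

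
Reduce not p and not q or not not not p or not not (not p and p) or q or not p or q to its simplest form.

not p and not q or not not not p or not not (not p and p) or q or not p or q
= not p and not q or not p or not not (not p and p) or q or not p or q   [double negation]
= not p or not not (not p and p) or q or not p or q   [absorption]
= not p or not p and p or q or not p or q   [double negation]
= not p or q or not p or q   [complement / identity]
= not p or q   [idempotence]

not p or q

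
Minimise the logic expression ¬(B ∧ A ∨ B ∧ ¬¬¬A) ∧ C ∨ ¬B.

¬(B ∧ A ∨ B ∧ ¬¬¬A) ∧ C ∨ ¬B
= ¬(B ∧ A ∨ B ∧ ¬A) ∧ C ∨ ¬B
= ¬B ∧ C ∨ ¬B
= ¬B

¬B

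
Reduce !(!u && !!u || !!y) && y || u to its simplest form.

!(!u && !!u || !!y) && y || u
= !(!u && u || !!y) && y || u   (double negation)
= !!!y && y || u   (complement / identity)
= !y && y || u   (double negation)
= u   (complement / identity)

u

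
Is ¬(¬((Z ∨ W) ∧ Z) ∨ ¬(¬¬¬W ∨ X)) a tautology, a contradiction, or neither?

¬(¬((Z ∨ W) ∧ Z) ∨ ¬(¬¬¬W ∨ X))
= (Z ∨ W) ∧ Z ∧ (¬¬¬W ∨ X)   [De Morgan]
= Z ∧ (¬¬¬W ∨ X)   [absorption]
= Z ∧ (¬W ∨ X)   [double negation]
This depends on W, X, Z, so it is not a constant.

neither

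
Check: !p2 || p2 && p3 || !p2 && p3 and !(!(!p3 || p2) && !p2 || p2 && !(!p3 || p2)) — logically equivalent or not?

No

E1: !p2 || p2 && p3 || !p2 && p3
    = !p2 || p3   [distribution]
E2: !(!(!p3 || p2) && !p2 || p2 && !(!p3 || p2))
    = !!(!p3 || p2)   [distribution]
    = !p3 || p2   [double negation]
These differ: at p2=0, p3=1, E1 = 1 but E2 = 0.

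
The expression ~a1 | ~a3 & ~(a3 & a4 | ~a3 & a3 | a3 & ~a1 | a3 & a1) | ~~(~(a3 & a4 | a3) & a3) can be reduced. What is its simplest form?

~a1 | ~a3 & ~(a3 & a4 | ~a3 & a3 | a3 & ~a1 | a3 & a1) | ~~(~(a3 & a4 | a3) & a3)
= ~a1 | ~a3 & ~(a3 & a4 | ~a3 & a3 | a3) | ~~(~(a3 & a4 | a3) & a3)
= ~a1 | ~a3 & ~(a3 & a4 | ~a3 & a3 | a3) | ~(a3 & a4 | a3) & a3
= ~a1 | ~a3 & ~(a3 & a4 | a3) | ~(a3 & a4 | a3) & a3
= ~a1 | ~(a3 & a4 | a3)
= ~a1 | ~a3

~a1 | ~a3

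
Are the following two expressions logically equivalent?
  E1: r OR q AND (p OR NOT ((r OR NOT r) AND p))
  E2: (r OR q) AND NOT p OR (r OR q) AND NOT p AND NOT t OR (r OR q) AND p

E1: r OR q AND (p OR NOT ((r OR NOT r) AND p))
    = r OR q AND (p OR NOT p)
    = r OR q
E2: (r OR q) AND NOT p OR (r OR q) AND NOT p AND NOT t OR (r OR q) AND p
    = (r OR q) AND NOT p OR (r OR q) AND p
    = r OR q
Both reduce to r OR q, so they are equivalent.

Yes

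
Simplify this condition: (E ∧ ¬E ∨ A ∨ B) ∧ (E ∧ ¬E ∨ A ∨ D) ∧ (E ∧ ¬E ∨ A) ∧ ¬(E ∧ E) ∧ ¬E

(E ∧ ¬E ∨ A ∨ B) ∧ (E ∧ ¬E ∨ A ∨ D) ∧ (E ∧ ¬E ∨ A) ∧ ¬(E ∧ E) ∧ ¬E
= (E ∧ ¬E ∨ A ∨ B) ∧ (E ∧ ¬E ∨ A ∨ D) ∧ (E ∧ ¬E ∨ A) ∧ ¬E ∧ ¬E   (idempotence)
= (E ∧ ¬E ∨ A ∨ B) ∧ (E ∧ ¬E ∨ A) ∧ ¬E ∧ ¬E   (absorption)
= (E ∧ ¬E ∨ A) ∧ ¬E ∧ ¬E   (absorption)
= A ∧ ¬E ∧ ¬E   (complement / identity)
= A ∧ ¬E   (idempotence)

A ∧ ¬E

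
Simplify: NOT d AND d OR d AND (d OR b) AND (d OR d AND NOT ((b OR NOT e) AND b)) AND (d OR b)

d

NOT d AND d OR d AND (d OR b) AND (d OR d AND NOT ((b OR NOT e) AND b)) AND (d OR b)
= NOT d AND d OR d AND (d OR b) AND (d OR d AND NOT b) AND (d OR b)   — absorption
= NOT d AND d OR d AND (d OR b) AND d AND (d OR b)   — absorption
= d AND (d OR b) AND d AND (d OR b)   — complement / identity
= d AND (d OR b)   — idempotence
= d   — absorption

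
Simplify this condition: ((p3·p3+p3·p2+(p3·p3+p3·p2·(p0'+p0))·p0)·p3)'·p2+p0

((p3·p3+p3·p2+(p3·p3+p3·p2·(p0'+p0))·p0)·p3)'·p2+p0
= ((p3·p3+p3·p2+(p3·p3+p3·p2)·p0)·p3)'·p2+p0   — complement / identity
= ((p3·p3+p3·p2)·p3)'·p2+p0   — absorption
= (p3·(p3+p2)·p3)'·p2+p0   — distribution
= (p3·p3)'·p2+p0   — absorption
= p3'·p2+p0   — idempotence

p3'·p2+p0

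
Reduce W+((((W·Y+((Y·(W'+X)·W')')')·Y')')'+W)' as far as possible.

W+((((W·Y+((Y·(W'+X)·W')')')·Y')')'+W)'
= W+((((W·Y+((Y·W')')')·Y')')'+W)'   (absorption)
= W+((((W·Y+Y·W')·Y')')'+W)'   (double negation)
= W+(((Y·Y')')'+W)'   (distribution)
= W+(Y·Y'+W)'   (double negation)
= W+W'   (complement / identity)
= 1   (complement)

1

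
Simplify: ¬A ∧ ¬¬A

¬A ∧ ¬¬A
= ¬A ∧ A   [double negation]
= False   [complement]

False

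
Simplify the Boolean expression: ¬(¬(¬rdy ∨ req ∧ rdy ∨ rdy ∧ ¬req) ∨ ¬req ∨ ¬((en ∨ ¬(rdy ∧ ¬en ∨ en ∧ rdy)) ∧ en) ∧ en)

¬(¬(¬rdy ∨ req ∧ rdy ∨ rdy ∧ ¬req) ∨ ¬req ∨ ¬((en ∨ ¬(rdy ∧ ¬en ∨ en ∧ rdy)) ∧ en) ∧ en)
= ¬(¬(¬rdy ∨ req ∧ rdy ∨ rdy ∧ ¬req) ∨ ¬req ∨ ¬((en ∨ ¬rdy) ∧ en) ∧ en)   (distribution)
= ¬(¬(¬rdy ∨ req ∧ rdy ∨ rdy ∧ ¬req) ∨ ¬req ∨ ¬en ∧ en)   (absorption)
= ¬(¬(¬rdy ∨ req ∧ rdy ∨ rdy ∧ ¬req) ∨ ¬req)   (complement / identity)
= ¬(¬(¬rdy ∨ rdy) ∨ ¬req)   (distribution)
= (¬rdy ∨ rdy) ∧ req   (De Morgan)
= req   (complement / identity)

req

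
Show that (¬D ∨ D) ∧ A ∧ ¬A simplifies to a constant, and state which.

False

(¬D ∨ D) ∧ A ∧ ¬A
= A ∧ ¬A   (complement / identity)
= False   (complement)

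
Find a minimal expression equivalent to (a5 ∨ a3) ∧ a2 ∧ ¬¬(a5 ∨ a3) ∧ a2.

(a5 ∨ a3) ∧ a2

(a5 ∨ a3) ∧ a2 ∧ ¬¬(a5 ∨ a3) ∧ a2
= (a5 ∨ a3) ∧ a2 ∧ (a5 ∨ a3) ∧ a2   (double negation)
= (a5 ∨ a3) ∧ a2   (idempotence)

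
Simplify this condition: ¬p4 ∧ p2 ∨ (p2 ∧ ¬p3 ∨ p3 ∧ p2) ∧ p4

p2

¬p4 ∧ p2 ∨ (p2 ∧ ¬p3 ∨ p3 ∧ p2) ∧ p4
= ¬p4 ∧ p2 ∨ p2 ∧ p4   — distribution
= p2   — distribution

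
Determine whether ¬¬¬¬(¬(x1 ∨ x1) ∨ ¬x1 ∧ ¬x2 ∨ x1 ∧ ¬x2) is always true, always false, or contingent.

contingent

¬¬¬¬(¬(x1 ∨ x1) ∨ ¬x1 ∧ ¬x2 ∨ x1 ∧ ¬x2)
= ¬¬¬¬(¬(x1 ∨ x1) ∨ ¬x2)   (distribution)
= ¬¬¬¬(¬x1 ∨ ¬x2)   (idempotence)
= ¬¬(¬x1 ∨ ¬x2)   (double negation)
= ¬x1 ∨ ¬x2   (double negation)
This depends on x1, x2, so it is not a constant.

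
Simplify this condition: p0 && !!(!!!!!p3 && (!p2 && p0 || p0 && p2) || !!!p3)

p0 && !p3

p0 && !!(!!!!!p3 && (!p2 && p0 || p0 && p2) || !!!p3)
= p0 && !!(!!!!!p3 && p0 || !!!p3)   — distribution
= p0 && (!!!!!p3 && p0 || !!!p3)   — double negation
= p0 && (!!!p3 && p0 || !!!p3)   — double negation
= p0 && !!!p3   — absorption
= p0 && !p3   — double negation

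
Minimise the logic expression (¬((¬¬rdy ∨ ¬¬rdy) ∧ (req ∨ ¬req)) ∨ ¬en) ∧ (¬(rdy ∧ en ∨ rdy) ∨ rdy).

(¬((¬¬rdy ∨ ¬¬rdy) ∧ (req ∨ ¬req)) ∨ ¬en) ∧ (¬(rdy ∧ en ∨ rdy) ∨ rdy)
= (¬(¬¬rdy ∧ (req ∨ ¬req)) ∨ ¬en) ∧ (¬(rdy ∧ en ∨ rdy) ∨ rdy)   — idempotence
= (¬¬¬rdy ∨ ¬en) ∧ (¬(rdy ∧ en ∨ rdy) ∨ rdy)   — complement / identity
= (¬rdy ∨ ¬en) ∧ (¬(rdy ∧ en ∨ rdy) ∨ rdy)   — double negation
= (¬rdy ∨ ¬en) ∧ (¬rdy ∨ rdy)   — absorption
= ¬rdy ∨ ¬en   — complement / identity

¬rdy ∨ ¬en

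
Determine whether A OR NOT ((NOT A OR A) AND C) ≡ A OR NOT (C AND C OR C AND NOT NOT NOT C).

E1: A OR NOT ((NOT A OR A) AND C)
    = A OR NOT C   [complement / identity]
E2: A OR NOT (C AND C OR C AND NOT NOT NOT C)
    = A OR NOT (C AND C OR C AND NOT C)   [double negation]
    = A OR NOT C   [distribution]
Both reduce to A OR NOT C, so they are equivalent.

Yes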